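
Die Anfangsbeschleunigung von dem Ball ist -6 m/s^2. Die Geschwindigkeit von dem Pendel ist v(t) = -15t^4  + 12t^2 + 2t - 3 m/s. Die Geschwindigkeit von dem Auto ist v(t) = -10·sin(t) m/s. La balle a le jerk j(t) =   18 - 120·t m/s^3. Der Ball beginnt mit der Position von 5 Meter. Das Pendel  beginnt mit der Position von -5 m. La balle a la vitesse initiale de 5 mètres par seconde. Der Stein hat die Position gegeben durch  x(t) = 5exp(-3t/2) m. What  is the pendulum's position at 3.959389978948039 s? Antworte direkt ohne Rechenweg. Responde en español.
La posición en t = 3.959389978948039 es x = -2672.11158122105.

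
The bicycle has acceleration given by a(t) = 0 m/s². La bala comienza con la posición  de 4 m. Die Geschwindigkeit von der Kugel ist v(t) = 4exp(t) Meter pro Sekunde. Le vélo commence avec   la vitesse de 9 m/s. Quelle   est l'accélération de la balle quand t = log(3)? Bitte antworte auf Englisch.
To solve this, we need to take 1 derivative of our velocity equation v(t) = 4·exp(t). Differentiating velocity, we get acceleration: a(t) = 4·exp(t). Using a(t) = 4·exp(t) and substituting t = log(3), we find a = 12.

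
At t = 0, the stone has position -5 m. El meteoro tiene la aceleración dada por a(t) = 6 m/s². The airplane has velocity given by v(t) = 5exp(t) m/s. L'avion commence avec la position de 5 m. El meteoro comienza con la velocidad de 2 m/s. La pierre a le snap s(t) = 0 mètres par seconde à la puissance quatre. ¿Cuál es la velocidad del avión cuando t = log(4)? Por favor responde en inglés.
From the given velocity equation v(t) = 5·exp(t), we substitute t = log(4) to get v = 20.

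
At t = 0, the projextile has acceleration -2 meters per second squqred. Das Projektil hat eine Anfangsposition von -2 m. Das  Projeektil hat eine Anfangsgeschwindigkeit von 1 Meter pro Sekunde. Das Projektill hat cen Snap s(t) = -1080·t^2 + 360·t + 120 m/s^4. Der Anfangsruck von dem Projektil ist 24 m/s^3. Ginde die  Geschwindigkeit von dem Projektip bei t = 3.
Wir müssen das Integral unserer Gleichung für den Snap s(t) = -1080·t^2 + 360·t + 120 3-mal finden. Mit ∫s(t)dt und Anwendung von j(0) = 24, finden wir j(t) = -360·t^3 + 180·t^2 + 120·t + 24. Durch Integration von dem Ruck und Verwendung der Anfangsbedingung a(0) = -2, erhalten wir a(t) = -90·t^4 + 60·t^3 + 60·t^2 + 24·t - 2. Durch Integration von der Beschleunigung und Verwendung der Anfangsbedingung v(0) = 1, erhalten wir v(t) = -18·t^5 + 15·t^4 + 20·t^3 + 12·t^2 - 2·t + 1. Aus der Gleichung für die Geschwindigkeit v(t) = -18·t^5 + 15·t^4 + 20·t^3 + 12·t^2 - 2·t + 1, setzen wir t = 3 ein und erhalten v = -2516.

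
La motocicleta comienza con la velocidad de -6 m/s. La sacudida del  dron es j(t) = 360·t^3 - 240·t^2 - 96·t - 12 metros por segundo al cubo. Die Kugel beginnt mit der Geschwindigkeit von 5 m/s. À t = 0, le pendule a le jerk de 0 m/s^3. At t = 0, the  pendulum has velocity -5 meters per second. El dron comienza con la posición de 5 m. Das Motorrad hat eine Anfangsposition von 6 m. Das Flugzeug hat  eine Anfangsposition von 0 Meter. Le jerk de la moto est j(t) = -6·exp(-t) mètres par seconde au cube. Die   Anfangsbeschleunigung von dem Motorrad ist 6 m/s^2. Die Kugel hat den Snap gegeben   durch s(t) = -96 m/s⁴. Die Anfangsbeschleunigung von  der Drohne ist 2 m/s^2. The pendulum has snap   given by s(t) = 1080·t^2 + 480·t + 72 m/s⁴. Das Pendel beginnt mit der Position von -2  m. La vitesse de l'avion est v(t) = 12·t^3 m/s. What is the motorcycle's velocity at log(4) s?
We must find the integral of our jerk equation j(t) = -6·exp(-t) 2 times. Taking ∫j(t)dt and applying a(0) = 6, we find a(t) = 6·exp(-t). Finding the antiderivative of a(t) and using v(0) = -6: v(t) = -6·exp(-t). Using v(t) = -6·exp(-t) and substituting t = log(4), we find v = -3/2.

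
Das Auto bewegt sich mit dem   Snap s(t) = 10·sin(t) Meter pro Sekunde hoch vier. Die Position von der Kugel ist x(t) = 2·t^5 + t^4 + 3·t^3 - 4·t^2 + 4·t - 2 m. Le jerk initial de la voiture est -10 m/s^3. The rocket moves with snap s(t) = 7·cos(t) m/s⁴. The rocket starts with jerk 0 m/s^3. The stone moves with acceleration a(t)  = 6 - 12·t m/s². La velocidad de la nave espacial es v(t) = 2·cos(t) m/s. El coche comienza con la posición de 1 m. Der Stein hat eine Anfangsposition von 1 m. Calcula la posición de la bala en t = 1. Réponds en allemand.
Mit x(t) = 2·t^5 + t^4 + 3·t^3 - 4·t^2 + 4·t - 2 und Einsetzen von t = 1, finden wir x = 4.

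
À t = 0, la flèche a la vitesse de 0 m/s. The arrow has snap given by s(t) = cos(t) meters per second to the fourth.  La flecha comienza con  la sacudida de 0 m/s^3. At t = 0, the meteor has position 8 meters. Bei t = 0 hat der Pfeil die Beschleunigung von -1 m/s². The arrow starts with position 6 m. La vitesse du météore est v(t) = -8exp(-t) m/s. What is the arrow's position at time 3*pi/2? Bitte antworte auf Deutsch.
Um dies zu lösen, müssen wir 4 Stammfunktionen unserer Gleichung für den Snap s(t) = cos(t) finden. Durch Integration von dem Snap und Verwendung der Anfangsbedingung j(0) = 0, erhalten wir j(t) = sin(t). Die Stammfunktion von dem Ruck ist die Beschleunigung. Mit a(0) = -1 erhalten wir a(t) = -cos(t). Die Stammfunktion von der Beschleunigung ist die Geschwindigkeit. Mit v(0) = 0 erhalten wir v(t) = -sin(t). Durch Integration von der Geschwindigkeit und Verwendung der Anfangsbedingung x(0) = 6, erhalten wir x(t) = cos(t) + 5. Aus der Gleichung für die Position x(t) = cos(t) + 5, setzen wir t = 3*pi/2 ein und erhalten x = 5.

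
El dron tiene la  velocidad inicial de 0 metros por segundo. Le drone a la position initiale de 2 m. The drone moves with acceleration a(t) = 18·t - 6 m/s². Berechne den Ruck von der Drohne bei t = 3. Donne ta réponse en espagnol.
Debemos derivar nuestra ecuación de la aceleración a(t) = 18·t - 6 1 vez. Tomando d/dt de a(t), encontramos j(t) = 18. De la ecuación de la sacudida j(t) = 18, sustituimos t = 3 para obtener j = 18.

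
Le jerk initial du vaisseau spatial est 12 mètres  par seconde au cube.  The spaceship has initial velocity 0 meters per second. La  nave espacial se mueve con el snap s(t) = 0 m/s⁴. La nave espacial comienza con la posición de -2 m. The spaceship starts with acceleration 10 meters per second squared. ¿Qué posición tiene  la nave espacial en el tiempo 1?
Debemos encontrar la integral de nuestra ecuación del snap s(t) = 0 4 veces. Tomando ∫s(t)dt y aplicando j(0) = 12, encontramos j(t) = 12. Tomando ∫j(t)dt y aplicando a(0) = 10, encontramos a(t) = 12·t + 10. La antiderivada de la aceleración, con v(0) = 0, da la velocidad: v(t) = 2·t·(3·t + 5). La integral de la velocidad es la posición. Usando x(0) = -2, obtenemos x(t) = 2·t^3 + 5·t^2 - 2. Tenemos la posición x(t) = 2·t^3 + 5·t^2 - 2. Sustituyendo t = 1: x(1) = 5.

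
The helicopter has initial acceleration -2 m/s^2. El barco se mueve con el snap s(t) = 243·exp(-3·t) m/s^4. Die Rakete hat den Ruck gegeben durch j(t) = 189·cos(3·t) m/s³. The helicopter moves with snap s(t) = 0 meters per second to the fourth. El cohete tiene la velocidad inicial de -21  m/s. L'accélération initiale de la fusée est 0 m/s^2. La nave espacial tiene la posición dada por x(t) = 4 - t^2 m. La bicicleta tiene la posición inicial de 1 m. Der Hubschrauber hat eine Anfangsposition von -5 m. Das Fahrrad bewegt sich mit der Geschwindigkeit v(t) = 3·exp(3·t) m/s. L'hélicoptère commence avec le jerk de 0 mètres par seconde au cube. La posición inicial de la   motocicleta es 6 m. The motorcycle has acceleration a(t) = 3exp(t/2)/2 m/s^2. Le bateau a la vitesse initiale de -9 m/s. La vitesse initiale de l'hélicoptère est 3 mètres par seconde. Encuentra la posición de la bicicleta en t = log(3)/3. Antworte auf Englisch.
We need to integrate our velocity equation v(t) = 3·exp(3·t) 1 time. Taking ∫v(t)dt and applying x(0) = 1, we find x(t) = exp(3·t). From the given position equation x(t) = exp(3·t), we substitute t = log(3)/3 to get x = 3.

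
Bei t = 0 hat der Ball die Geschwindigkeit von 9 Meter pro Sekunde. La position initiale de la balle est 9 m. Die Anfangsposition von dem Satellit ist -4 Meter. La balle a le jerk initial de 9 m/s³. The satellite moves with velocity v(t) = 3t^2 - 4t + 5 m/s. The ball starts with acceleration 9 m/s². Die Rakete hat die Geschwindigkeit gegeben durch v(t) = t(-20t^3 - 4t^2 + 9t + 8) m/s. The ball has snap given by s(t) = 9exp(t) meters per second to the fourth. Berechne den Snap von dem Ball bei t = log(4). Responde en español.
De la ecuación del snap s(t) = 9·exp(t), sustituimos t = log(4) para obtener s = 36.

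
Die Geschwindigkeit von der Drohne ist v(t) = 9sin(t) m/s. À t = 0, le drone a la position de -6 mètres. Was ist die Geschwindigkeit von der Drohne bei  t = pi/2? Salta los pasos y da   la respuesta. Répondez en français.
La vitesse à t = pi/2 est v = 9.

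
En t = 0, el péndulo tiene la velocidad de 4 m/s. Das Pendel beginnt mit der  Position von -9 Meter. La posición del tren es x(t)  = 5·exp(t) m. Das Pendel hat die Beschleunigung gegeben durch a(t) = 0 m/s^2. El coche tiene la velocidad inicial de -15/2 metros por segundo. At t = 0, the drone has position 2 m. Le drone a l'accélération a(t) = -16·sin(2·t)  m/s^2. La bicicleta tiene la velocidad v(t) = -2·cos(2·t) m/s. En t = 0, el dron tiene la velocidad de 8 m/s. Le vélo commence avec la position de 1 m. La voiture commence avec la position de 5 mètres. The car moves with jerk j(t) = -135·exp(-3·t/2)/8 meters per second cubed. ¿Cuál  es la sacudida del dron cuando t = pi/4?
Para resolver esto, necesitamos tomar 1 derivada de nuestra ecuación de la aceleración a(t) = -16·sin(2·t). Derivando la aceleración, obtenemos la sacudida: j(t) = -32·cos(2·t). De la ecuación de la sacudida j(t) = -32·cos(2·t), sustituimos t = pi/4 para obtener j = 0.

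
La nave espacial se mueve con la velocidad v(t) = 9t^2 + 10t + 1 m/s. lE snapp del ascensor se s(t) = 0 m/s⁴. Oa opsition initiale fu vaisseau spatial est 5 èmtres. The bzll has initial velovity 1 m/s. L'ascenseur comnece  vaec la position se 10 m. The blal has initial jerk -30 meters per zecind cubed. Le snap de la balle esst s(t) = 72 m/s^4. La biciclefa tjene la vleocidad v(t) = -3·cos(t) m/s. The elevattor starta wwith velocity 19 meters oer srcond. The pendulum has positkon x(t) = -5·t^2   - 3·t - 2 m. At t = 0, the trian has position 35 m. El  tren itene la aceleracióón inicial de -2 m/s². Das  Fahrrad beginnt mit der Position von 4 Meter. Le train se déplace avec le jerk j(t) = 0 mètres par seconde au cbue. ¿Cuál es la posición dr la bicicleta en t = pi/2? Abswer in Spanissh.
Partiendo de la velocidad v(t) = -3·cos(t), tomamos 1 integral. La antiderivada de la velocidad, con x(0) = 4, da la posición: x(t) = 4 - 3·sin(t). Usando x(t) = 4 - 3·sin(t) y sustituyendo t = pi/2, encontramos x = 1.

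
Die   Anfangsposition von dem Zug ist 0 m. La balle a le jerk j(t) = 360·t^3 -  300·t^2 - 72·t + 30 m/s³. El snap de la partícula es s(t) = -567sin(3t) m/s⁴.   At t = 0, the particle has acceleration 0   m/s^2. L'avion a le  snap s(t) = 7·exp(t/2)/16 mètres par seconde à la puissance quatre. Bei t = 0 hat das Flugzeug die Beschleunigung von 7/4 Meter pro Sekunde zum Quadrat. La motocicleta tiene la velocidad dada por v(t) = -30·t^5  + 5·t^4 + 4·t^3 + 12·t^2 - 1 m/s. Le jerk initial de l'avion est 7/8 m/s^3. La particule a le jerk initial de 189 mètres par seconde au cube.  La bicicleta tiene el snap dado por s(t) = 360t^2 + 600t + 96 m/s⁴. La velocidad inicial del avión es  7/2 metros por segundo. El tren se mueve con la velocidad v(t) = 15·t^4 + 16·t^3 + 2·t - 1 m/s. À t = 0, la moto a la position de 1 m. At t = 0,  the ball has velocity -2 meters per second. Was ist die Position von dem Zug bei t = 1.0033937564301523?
Um dies zu lösen, müssen wir 1 Stammfunktion unserer Gleichung für die Geschwindigkeit v(t) = 15·t^4 + 16·t^3 + 2·t - 1 finden. Die Stammfunktion von der Geschwindigkeit, mit x(0) = 0, ergibt die Position: x(t) = 3·t^5 + 4·t^4 + t^2 - t. Aus der Gleichung für die Position x(t) = 3·t^5 + 4·t^4 + t^2 - t, setzen wir t = 1.0033937564301523 ein und erhalten x = 7.10923547337760.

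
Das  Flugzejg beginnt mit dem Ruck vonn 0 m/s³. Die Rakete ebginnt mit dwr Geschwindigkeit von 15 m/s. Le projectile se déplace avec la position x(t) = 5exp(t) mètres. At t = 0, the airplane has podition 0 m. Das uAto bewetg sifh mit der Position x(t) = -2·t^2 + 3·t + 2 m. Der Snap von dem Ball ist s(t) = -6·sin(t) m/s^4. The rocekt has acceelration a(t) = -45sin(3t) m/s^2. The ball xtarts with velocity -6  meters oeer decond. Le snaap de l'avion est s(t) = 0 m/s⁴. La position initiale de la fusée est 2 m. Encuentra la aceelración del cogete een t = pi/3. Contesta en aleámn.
Wir haben die Beschleunigung a(t) = -45·sin(3·t). Durch Einsetzen von t = pi/3: a(pi/3) = 0.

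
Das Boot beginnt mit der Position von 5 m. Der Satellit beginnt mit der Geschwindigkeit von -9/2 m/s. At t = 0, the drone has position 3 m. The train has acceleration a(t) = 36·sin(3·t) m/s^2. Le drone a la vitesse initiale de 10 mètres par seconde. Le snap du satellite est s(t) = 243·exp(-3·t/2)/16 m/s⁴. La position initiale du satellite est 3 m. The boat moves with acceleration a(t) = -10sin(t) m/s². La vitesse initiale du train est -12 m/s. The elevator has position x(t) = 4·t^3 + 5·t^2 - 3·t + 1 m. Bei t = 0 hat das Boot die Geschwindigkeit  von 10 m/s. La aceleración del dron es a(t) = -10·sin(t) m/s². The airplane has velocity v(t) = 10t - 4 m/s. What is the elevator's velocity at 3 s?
Starting from position x(t) = 4·t^3 + 5·t^2 - 3·t + 1, we take 1 derivative. Taking d/dt of x(t), we find v(t) = 12·t^2 + 10·t - 3. From the given velocity equation v(t) = 12·t^2 + 10·t - 3, we substitute t = 3 to get v = 135.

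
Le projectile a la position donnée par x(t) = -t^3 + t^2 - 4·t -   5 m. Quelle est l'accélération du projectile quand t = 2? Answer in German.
Um dies zu lösen, müssen wir 2 Ableitungen unserer Gleichung für die Position x(t) = -t^3 + t^2 - 4·t - 5 nehmen. Die Ableitung von der Position ergibt die Geschwindigkeit: v(t) = -3·t^2 + 2·t - 4. Durch Ableiten von der Geschwindigkeit erhalten wir die Beschleunigung: a(t) = 2 - 6·t. Aus der Gleichung für die Beschleunigung a(t) = 2 - 6·t, setzen wir t = 2 ein und erhalten a = -10.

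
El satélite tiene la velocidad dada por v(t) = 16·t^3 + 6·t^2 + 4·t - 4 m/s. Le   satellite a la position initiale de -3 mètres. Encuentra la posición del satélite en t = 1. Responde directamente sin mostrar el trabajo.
La respuesta es 1.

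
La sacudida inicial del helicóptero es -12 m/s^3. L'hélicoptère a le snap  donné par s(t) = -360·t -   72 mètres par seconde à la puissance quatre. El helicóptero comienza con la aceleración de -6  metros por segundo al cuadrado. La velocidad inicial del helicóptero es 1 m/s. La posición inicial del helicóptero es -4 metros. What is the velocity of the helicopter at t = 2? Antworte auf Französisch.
Nous devons intégrer notre équation du snap s(t) = -360·t - 72 3 fois. En intégrant le snap et en utilisant la condition initiale j(0) = -12, nous obtenons j(t) = -180·t^2 - 72·t - 12. En prenant ∫j(t)dt et en appliquant a(0) = -6, nous trouvons a(t) = -60·t^3 - 36·t^2 - 12·t - 6. La primitive de l'accélération est la vitesse. En utilisant v(0) = 1, nous obtenons v(t) = -15·t^4 - 12·t^3 - 6·t^2 - 6·t + 1. En utilisant v(t) = -15·t^4 - 12·t^3 - 6·t^2 - 6·t + 1 et en substituant t = 2, nous trouvons v = -371.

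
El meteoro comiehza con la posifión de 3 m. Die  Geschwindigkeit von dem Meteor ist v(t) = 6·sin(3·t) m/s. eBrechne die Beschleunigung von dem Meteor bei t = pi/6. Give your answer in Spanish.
Partiendo de la velocidad v(t) = 6·sin(3·t), tomamos 1 derivada. Derivando la velocidad, obtenemos la aceleración: a(t) = 18·cos(3·t). De la ecuación de la aceleración a(t) = 18·cos(3·t), sustituimos t = pi/6 para obtener a = 0.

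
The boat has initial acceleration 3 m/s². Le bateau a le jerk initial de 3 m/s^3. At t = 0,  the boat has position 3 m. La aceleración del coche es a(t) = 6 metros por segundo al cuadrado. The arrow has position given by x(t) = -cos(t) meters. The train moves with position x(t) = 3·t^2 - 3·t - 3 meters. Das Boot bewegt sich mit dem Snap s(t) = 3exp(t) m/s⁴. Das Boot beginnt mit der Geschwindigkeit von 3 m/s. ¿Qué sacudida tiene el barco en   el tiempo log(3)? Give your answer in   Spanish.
Para resolver esto, necesitamos tomar 1 antiderivada de nuestra ecuación del snap s(t) = 3·exp(t). La antiderivada del snap es la sacudida. Usando j(0) = 3, obtenemos j(t) = 3·exp(t). Usando j(t) = 3·exp(t) y sustituyendo t = log(3), encontramos j = 9.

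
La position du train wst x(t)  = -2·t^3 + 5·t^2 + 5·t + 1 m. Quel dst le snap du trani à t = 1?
Pour résoudre ceci, nous devons prendre 4 dérivées de notre équation de la position x(t) = -2·t^3 + 5·t^2 + 5·t + 1. En prenant d/dt de x(t), nous trouvons v(t) = -6·t^2 + 10·t + 5. En dérivant la vitesse, nous obtenons l'accélération: a(t) = 10 - 12·t. En dérivant l'accélération, nous obtenons le jerk: j(t) = -12. En prenant d/dt de j(t), nous trouvons s(t) = 0. Nous avons le snap s(t) = 0. En substituant t = 1: s(1) = 0.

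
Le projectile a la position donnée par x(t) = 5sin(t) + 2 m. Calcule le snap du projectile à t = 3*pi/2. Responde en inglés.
We must differentiate our position equation x(t) = 5·sin(t) + 2 4 times. Taking d/dt of x(t), we find v(t) = 5·cos(t). The derivative of velocity gives acceleration: a(t) = -5·sin(t). Taking d/dt of a(t), we find j(t) = -5·cos(t). Differentiating jerk, we get snap: s(t) = 5·sin(t). From the given snap equation s(t) = 5·sin(t), we substitute t = 3*pi/2 to get s = -5.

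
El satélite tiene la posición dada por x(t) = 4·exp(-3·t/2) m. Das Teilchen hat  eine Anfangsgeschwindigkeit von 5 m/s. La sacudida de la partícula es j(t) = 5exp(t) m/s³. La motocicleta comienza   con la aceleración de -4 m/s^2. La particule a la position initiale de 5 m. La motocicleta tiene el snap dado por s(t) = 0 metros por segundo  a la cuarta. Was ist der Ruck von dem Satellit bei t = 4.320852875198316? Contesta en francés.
Pour résoudre ceci, nous devons prendre 3 dérivées de notre équation de la position x(t) = 4·exp(-3·t/2). En dérivant la position, nous obtenons la vitesse: v(t) = -6·exp(-3·t/2). La dérivée de la vitesse donne l'accélération: a(t) = 9·exp(-3·t/2). La dérivée de l'accélération donne le jerk: j(t) = -27·exp(-3·t/2)/2. De l'équation du jerk j(t) = -27·exp(-3·t/2)/2, nous substituons t = 4.320852875198316 pour obtenir j = -0.0206799710891490.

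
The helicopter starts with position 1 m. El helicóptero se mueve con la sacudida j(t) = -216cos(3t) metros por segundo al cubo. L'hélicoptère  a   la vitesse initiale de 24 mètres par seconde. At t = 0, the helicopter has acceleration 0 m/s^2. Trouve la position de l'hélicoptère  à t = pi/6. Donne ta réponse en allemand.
Wir müssen das Integral unserer Gleichung für den Ruck j(t) = -216·cos(3·t) 3-mal finden. Mit ∫j(t)dt und Anwendung von a(0) = 0, finden wir a(t) = -72·sin(3·t). Das Integral von der Beschleunigung, mit v(0) = 24, ergibt die Geschwindigkeit: v(t) = 24·cos(3·t). Durch Integration von der Geschwindigkeit und Verwendung der Anfangsbedingung x(0) = 1, erhalten wir x(t) = 8·sin(3·t) + 1. Wir haben die Position x(t) = 8·sin(3·t) + 1. Durch Einsetzen von t = pi/6: x(pi/6) = 9.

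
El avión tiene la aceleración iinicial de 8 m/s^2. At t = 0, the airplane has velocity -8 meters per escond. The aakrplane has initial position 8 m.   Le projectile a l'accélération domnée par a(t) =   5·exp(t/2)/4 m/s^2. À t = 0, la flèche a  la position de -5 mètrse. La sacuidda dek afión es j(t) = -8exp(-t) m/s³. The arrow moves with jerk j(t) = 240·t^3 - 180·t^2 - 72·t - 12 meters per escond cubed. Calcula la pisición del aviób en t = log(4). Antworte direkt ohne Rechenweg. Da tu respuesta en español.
La posición en t = log(4) es x = 2.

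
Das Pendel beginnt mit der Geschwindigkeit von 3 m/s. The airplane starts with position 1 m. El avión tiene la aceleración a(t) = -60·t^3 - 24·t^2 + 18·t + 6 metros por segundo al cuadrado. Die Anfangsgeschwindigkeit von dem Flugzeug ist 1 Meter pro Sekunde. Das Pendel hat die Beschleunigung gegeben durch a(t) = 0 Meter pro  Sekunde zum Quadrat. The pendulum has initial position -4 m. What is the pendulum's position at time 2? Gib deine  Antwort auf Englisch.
We need to integrate our acceleration equation a(t) = 0 2 times. Finding the antiderivative of a(t) and using v(0) = 3: v(t) = 3. Taking ∫v(t)dt and applying x(0) = -4, we find x(t) = 3·t - 4. We have position x(t) = 3·t - 4. Substituting t = 2: x(2) = 2.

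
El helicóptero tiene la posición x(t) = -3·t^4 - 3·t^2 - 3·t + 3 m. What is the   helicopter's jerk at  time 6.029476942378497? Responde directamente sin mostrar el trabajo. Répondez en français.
À t = 6.029476942378497, j = -434.122339851252.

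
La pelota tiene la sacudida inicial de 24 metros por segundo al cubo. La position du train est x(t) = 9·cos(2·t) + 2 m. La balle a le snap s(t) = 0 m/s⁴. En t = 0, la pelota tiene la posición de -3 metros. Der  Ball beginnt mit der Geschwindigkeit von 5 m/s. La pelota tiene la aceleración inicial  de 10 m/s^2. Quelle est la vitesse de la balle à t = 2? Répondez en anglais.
We must find the antiderivative of our snap equation s(t) = 0 3 times. Finding the antiderivative of s(t) and using j(0) = 24: j(t) = 24. Taking ∫j(t)dt and applying a(0) = 10, we find a(t) = 24·t + 10. Finding the integral of a(t) and using v(0) = 5: v(t) = 12·t^2 + 10·t + 5. From the given velocity equation v(t) = 12·t^2 + 10·t + 5, we substitute t = 2 to get v = 73.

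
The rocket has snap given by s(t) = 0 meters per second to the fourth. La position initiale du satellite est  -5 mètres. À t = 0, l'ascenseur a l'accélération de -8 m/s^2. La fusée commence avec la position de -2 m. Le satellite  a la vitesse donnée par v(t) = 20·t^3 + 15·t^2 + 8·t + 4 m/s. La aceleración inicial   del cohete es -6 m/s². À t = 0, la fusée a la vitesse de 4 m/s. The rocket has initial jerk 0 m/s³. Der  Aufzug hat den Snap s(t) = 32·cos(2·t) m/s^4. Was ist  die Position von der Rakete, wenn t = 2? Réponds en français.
En partant du snap s(t) = 0, nous prenons 4 primitives. En prenant ∫s(t)dt et en appliquant j(0) = 0, nous trouvons j(t) = 0. L'intégrale du jerk est l'accélération. En utilisant a(0) = -6, nous obtenons a(t) = -6. La primitive de l'accélération est la vitesse. En utilisant v(0) = 4, nous obtenons v(t) = 4 - 6·t. La primitive de la vitesse, avec x(0) = -2, donne la position: x(t) = -3·t^2 + 4·t - 2. De l'équation de la position x(t) = -3·t^2 + 4·t - 2, nous substituons t = 2 pour obtenir x = -6.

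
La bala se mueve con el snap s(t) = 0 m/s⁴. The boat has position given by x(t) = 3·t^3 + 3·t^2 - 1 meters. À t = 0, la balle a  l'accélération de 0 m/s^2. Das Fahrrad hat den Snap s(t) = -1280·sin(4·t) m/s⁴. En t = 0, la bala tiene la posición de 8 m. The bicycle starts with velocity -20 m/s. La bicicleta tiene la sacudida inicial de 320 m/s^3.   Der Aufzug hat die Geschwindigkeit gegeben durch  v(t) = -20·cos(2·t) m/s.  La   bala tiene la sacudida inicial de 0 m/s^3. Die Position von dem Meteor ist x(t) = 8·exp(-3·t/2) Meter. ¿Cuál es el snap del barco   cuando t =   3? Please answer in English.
Starting from position x(t) = 3·t^3 + 3·t^2 - 1, we take 4 derivatives. The derivative of position gives velocity: v(t) = 9·t^2 + 6·t. The derivative of velocity gives acceleration: a(t) = 18·t + 6. The derivative of acceleration gives jerk: j(t) = 18. Differentiating jerk, we get snap: s(t) = 0. From the given snap equation s(t) = 0, we substitute t = 3 to get s = 0.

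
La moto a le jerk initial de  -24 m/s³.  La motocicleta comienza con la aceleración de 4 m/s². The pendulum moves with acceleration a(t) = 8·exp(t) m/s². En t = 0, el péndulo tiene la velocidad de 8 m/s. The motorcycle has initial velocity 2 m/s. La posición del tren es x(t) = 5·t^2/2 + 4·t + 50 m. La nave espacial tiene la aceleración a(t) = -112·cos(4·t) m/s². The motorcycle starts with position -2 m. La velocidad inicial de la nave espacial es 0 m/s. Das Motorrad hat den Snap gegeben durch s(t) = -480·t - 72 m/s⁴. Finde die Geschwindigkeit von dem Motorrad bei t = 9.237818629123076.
Ausgehend von dem Snap s(t) = -480·t - 72, nehmen wir 3 Stammfunktionen. Das Integral von dem Snap ist der Ruck. Mit j(0) = -24 erhalten wir j(t) = -240·t^2 - 72·t - 24. Die Stammfunktion von dem Ruck, mit a(0) = 4, ergibt die Beschleunigung: a(t) = -80·t^3 - 36·t^2 - 24·t + 4. Durch Integration von der Beschleunigung und Verwendung der Anfangsbedingung v(0) = 2, erhalten wir v(t) = -20·t^4 - 12·t^3 - 12·t^2 + 4·t + 2. Mit v(t) = -20·t^4 - 12·t^3 - 12·t^2 + 4·t + 2 und Einsetzen von t = 9.237818629123076, finden wir v = -156094.133080152.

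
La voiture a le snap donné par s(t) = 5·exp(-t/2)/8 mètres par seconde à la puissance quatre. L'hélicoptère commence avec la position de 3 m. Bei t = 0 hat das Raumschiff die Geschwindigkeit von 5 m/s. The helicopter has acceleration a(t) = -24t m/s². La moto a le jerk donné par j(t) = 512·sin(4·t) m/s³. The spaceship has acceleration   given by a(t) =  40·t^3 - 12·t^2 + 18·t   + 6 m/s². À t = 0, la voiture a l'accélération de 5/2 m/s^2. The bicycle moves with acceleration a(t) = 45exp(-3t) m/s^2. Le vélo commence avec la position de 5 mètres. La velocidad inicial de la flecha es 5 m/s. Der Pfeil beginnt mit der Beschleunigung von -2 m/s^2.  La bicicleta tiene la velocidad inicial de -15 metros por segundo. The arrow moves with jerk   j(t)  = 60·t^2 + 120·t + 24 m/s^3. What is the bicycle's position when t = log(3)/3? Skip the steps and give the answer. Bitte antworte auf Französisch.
x(log(3)/3) = 5/3.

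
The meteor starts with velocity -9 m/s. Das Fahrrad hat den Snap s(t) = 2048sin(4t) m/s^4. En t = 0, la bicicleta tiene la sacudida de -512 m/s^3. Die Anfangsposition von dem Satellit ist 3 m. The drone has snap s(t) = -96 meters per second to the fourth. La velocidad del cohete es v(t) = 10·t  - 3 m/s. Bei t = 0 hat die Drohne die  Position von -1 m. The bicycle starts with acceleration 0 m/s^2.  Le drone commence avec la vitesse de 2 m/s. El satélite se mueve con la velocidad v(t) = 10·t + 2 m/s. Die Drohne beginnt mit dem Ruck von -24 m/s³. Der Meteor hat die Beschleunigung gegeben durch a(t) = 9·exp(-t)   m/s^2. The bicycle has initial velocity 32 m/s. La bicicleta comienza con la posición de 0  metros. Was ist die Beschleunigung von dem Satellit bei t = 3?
Wir müssen unsere Gleichung für die Geschwindigkeit v(t) = 10·t + 2 1-mal ableiten. Mit d/dt von v(t) finden wir a(t) = 10. Wir haben die Beschleunigung a(t) = 10. Durch Einsetzen von t = 3: a(3) = 10.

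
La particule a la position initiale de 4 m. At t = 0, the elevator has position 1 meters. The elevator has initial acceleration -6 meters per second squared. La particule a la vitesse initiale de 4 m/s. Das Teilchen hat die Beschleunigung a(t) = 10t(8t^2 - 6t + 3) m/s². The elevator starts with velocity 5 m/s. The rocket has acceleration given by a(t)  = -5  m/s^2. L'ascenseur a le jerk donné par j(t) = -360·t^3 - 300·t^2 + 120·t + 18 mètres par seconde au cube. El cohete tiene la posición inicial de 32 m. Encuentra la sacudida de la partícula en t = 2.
Debemos derivar nuestra ecuación de la aceleración a(t) = 10·t·(8·t^2 - 6·t + 3) 1 vez. La derivada de la aceleración da la sacudida: j(t) = 80·t^2 + 10·t·(16·t - 6) - 60·t + 30. Tenemos la sacudida j(t) = 80·t^2 + 10·t·(16·t - 6) - 60·t + 30. Sustituyendo t = 2: j(2) = 750.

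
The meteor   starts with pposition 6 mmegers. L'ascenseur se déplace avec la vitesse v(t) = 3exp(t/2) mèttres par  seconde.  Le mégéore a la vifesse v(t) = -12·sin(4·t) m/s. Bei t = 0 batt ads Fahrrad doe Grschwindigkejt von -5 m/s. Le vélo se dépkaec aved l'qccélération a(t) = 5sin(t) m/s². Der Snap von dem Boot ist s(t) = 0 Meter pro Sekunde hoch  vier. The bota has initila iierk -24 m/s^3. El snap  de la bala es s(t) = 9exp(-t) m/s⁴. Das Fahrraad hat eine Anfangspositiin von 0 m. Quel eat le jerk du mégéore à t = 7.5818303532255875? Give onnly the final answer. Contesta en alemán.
Die Antwort ist -170.108340846478.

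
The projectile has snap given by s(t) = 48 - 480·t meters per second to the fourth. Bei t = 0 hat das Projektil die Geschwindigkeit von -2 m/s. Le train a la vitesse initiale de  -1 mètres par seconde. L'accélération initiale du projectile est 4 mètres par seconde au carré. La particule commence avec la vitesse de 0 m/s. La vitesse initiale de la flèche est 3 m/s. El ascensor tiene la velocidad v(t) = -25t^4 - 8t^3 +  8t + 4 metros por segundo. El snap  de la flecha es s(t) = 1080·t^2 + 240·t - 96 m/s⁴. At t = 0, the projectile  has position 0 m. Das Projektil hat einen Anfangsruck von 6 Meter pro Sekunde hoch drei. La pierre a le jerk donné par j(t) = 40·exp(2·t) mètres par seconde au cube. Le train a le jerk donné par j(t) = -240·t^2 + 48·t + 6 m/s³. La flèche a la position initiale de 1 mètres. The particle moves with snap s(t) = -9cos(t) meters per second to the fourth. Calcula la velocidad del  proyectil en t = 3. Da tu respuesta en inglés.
We need to integrate our snap equation s(t) = 48 - 480·t 3 times. Finding the integral of s(t) and using j(0) = 6: j(t) = -240·t^2 + 48·t + 6. Finding the antiderivative of j(t) and using a(0) = 4: a(t) = -80·t^3 + 24·t^2 + 6·t + 4. Integrating acceleration and using the initial condition v(0) = -2, we get v(t) = -20·t^4 + 8·t^3 + 3·t^2 + 4·t - 2. From the given velocity equation v(t) = -20·t^4 + 8·t^3 + 3·t^2 + 4·t - 2, we substitute t = 3 to get v = -1367.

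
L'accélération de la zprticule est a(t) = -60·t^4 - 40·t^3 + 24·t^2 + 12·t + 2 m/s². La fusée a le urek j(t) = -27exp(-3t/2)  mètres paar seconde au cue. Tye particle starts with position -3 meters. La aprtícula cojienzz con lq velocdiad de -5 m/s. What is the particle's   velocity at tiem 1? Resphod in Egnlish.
To find the answer, we compute 1 antiderivative of a(t) = -60·t^4 - 40·t^3 + 24·t^2 + 12·t + 2. Taking ∫a(t)dt and applying v(0) = -5, we find v(t) = -12·t^5 - 10·t^4 + 8·t^3 + 6·t^2 + 2·t - 5. Using v(t) = -12·t^5 - 10·t^4 + 8·t^3 + 6·t^2 + 2·t - 5 and substituting t = 1, we find v = -11.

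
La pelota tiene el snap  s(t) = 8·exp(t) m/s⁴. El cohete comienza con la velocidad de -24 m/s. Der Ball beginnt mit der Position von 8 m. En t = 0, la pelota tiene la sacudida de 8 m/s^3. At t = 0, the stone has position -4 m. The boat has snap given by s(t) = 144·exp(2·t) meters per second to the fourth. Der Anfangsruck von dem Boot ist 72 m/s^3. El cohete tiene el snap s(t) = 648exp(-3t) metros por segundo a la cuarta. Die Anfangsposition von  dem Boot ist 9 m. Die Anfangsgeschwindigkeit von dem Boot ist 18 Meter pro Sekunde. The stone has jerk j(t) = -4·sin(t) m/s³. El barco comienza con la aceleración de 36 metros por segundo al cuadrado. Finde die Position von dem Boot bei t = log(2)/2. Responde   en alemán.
Wir müssen unsere Gleichung für den Snap s(t) = 144·exp(2·t) 4-mal integrieren. Mit ∫s(t)dt und Anwendung von j(0) = 72, finden wir j(t) = 72·exp(2·t). Durch Integration von dem Ruck und Verwendung der Anfangsbedingung a(0) = 36, erhalten wir a(t) = 36·exp(2·t). Durch Integration von der Beschleunigung und Verwendung der Anfangsbedingung v(0) = 18, erhalten wir v(t) = 18·exp(2·t). Die Stammfunktion von der Geschwindigkeit, mit x(0) = 9, ergibt die Position: x(t) = 9·exp(2·t). Wir haben die Position x(t) = 9·exp(2·t). Durch Einsetzen von t = log(2)/2: x(log(2)/2) = 18.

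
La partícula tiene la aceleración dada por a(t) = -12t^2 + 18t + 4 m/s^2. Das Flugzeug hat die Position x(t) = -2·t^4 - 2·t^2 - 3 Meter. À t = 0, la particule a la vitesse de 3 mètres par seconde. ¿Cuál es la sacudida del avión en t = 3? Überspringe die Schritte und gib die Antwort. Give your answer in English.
j(3) = -144.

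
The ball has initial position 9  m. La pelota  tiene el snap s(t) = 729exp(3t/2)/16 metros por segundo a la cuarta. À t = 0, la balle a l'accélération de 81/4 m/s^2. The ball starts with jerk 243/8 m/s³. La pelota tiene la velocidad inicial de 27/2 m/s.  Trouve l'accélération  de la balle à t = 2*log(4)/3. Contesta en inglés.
To find the answer, we compute 2 antiderivatives of s(t) = 729·exp(3·t/2)/16. Taking ∫s(t)dt and applying j(0) = 243/8, we find j(t) = 243·exp(3·t/2)/8. Finding the integral of j(t) and using a(0) = 81/4: a(t) = 81·exp(3·t/2)/4. From the given acceleration equation a(t) = 81·exp(3·t/2)/4, we substitute t = 2*log(4)/3 to get a = 81.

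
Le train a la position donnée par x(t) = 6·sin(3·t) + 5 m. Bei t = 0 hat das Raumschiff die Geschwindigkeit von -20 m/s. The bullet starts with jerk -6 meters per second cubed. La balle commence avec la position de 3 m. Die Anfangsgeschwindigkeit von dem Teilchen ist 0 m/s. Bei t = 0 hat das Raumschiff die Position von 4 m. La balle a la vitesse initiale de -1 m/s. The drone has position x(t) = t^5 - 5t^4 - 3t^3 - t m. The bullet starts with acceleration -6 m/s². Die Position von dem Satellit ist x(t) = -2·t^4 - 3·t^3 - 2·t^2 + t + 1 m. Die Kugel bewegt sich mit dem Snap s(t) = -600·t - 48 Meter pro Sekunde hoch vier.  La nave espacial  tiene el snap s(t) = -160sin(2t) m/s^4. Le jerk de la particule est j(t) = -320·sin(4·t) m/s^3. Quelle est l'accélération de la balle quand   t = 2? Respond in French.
Pour résoudre ceci, nous devons prendre 2 primitives de notre équation du snap s(t) = -600·t - 48. La primitive du snap, avec j(0) = -6, donne le jerk: j(t) = -300·t^2 - 48·t - 6. En intégrant le jerk et en utilisant la condition initiale a(0) = -6, nous obtenons a(t) = -100·t^3 - 24·t^2 - 6·t - 6. De l'équation de l'accélération a(t) = -100·t^3 - 24·t^2 - 6·t - 6, nous substituons t = 2 pour obtenir a = -914.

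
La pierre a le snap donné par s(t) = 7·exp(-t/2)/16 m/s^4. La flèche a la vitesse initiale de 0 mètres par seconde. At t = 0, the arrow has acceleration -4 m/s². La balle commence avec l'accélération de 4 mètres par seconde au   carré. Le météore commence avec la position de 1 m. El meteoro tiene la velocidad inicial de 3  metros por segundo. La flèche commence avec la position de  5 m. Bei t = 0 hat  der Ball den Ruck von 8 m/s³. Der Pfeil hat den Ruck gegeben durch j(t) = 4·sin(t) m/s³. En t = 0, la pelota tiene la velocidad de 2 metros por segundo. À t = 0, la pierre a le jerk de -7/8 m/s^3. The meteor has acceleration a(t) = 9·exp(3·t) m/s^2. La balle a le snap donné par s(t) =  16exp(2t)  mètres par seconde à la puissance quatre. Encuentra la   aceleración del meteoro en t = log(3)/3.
Tenemos la aceleración a(t) = 9·exp(3·t). Sustituyendo t = log(3)/3: a(log(3)/3) = 27.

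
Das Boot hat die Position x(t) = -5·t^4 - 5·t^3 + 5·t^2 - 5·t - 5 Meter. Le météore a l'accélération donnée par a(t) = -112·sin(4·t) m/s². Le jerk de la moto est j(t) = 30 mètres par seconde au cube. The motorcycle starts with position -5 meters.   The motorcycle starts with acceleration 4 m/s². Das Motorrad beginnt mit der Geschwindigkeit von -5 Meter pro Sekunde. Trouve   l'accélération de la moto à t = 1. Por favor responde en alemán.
Wir müssen unsere Gleichung für den Ruck j(t) = 30 1-mal integrieren. Mit ∫j(t)dt und Anwendung von a(0) = 4, finden wir a(t) = 30·t + 4. Wir haben die Beschleunigung a(t) = 30·t + 4. Durch Einsetzen von t = 1: a(1) = 34.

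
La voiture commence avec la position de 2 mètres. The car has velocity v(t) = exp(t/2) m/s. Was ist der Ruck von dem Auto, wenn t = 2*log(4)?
Um dies zu lösen, müssen wir 2 Ableitungen unserer Gleichung für die Geschwindigkeit v(t) = exp(t/2) nehmen. Mit d/dt von v(t) finden wir a(t) = exp(t/2)/2. Durch Ableiten von der Beschleunigung erhalten wir den Ruck: j(t) = exp(t/2)/4. Wir haben den Ruck j(t) = exp(t/2)/4. Durch Einsetzen von t = 2*log(4): j(2*log(4)) = 1.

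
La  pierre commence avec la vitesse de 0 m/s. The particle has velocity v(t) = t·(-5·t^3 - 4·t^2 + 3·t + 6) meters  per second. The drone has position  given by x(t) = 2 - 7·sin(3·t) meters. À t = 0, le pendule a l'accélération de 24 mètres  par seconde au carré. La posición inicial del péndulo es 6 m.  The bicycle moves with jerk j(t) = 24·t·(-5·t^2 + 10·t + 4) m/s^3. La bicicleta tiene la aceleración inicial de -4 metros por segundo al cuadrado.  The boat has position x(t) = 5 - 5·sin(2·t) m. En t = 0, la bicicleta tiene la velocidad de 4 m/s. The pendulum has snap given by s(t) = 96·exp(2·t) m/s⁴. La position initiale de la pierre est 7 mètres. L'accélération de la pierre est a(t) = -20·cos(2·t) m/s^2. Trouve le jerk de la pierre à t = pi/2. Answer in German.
Um dies zu lösen, müssen wir 1 Ableitung unserer Gleichung für die Beschleunigung a(t) = -20·cos(2·t) nehmen. Die Ableitung von der Beschleunigung ergibt den Ruck: j(t) = 40·sin(2·t). Wir haben den Ruck j(t) = 40·sin(2·t). Durch Einsetzen von t = pi/2: j(pi/2) = 0.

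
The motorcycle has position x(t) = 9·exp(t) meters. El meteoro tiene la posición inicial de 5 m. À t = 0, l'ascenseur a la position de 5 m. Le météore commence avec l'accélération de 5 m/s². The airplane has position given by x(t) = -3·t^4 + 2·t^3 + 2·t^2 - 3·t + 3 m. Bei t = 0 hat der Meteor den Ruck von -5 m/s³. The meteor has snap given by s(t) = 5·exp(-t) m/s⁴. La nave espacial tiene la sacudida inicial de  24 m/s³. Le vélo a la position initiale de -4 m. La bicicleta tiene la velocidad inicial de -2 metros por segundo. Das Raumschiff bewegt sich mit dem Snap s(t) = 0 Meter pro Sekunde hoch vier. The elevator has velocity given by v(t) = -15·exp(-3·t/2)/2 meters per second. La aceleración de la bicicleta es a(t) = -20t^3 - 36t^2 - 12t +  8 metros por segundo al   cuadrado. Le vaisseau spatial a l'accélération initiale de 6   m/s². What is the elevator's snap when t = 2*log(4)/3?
To solve this, we need to take 3 derivatives of our velocity equation v(t) = -15·exp(-3·t/2)/2. Differentiating velocity, we get acceleration: a(t) = 45·exp(-3·t/2)/4. Differentiating acceleration, we get jerk: j(t) = -135·exp(-3·t/2)/8. Differentiating jerk, we get snap: s(t) = 405·exp(-3·t/2)/16. Using s(t) = 405·exp(-3·t/2)/16 and substituting t = 2*log(4)/3, we find s = 405/64.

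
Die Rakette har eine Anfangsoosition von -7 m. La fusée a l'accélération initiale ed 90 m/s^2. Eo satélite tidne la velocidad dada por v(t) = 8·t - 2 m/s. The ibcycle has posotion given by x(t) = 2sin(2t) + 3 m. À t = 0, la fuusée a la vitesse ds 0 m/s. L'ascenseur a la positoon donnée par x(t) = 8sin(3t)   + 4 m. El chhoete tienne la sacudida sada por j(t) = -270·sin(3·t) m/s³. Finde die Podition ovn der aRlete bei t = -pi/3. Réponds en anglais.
We must find the antiderivative of our jerk equation j(t) = -270·sin(3·t) 3 times. Finding the integral of j(t) and using a(0) = 90: a(t) = 90·cos(3·t). The antiderivative of acceleration, with v(0) = 0, gives velocity: v(t) = 30·sin(3·t). The integral of velocity, with x(0) = -7, gives position: x(t) = 3 - 10·cos(3·t). Using x(t) = 3 - 10·cos(3·t) and substituting t = -pi/3, we find x = 13.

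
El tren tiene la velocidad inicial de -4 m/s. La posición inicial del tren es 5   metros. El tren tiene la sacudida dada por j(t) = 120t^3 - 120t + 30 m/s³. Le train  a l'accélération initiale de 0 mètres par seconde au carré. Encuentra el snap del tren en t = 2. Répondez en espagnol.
Partiendo de la sacudida j(t) = 120·t^3 - 120·t + 30, tomamos 1 derivada. La derivada de la sacudida da el snap: s(t) = 360·t^2 - 120. De la ecuación del snap s(t) = 360·t^2 - 120, sustituimos t = 2 para obtener s = 1320.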